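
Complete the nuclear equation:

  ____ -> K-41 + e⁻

Conserve mass number: A = 41 + 0, so A = 41.
Conserve atomic number: Z = 19 − 1, so Z = 18.
Z = 18 is argon, so the species is Ar-41.

Ar-41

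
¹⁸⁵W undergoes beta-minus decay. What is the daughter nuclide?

Beta-minus decay: mass number changes by +0, atomic number by +1.
A: 185 = 185; Z: 74 + 1 = 75.
Z = 75 is rhenium, so the daughter is ¹⁸⁵Re.

Re-185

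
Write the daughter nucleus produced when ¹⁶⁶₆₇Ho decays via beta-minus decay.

Beta-minus decay: mass number changes by +0, atomic number by +1.
A: 166 = 166; Z: 67 + 1 = 68.
Z = 68 is erbium, so the daughter is ¹⁶⁶₆₈Er.

Er-166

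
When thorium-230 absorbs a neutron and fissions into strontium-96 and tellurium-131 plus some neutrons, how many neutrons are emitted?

4

Conserve mass number: 231 = 96 + 131 + k, so k = 231 − 227 = 4.
Check atomic number: 90 = 38 + 52 + 0 = 90. ✓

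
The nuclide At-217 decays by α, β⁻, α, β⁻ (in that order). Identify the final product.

Start: (A, Z) = (217, 85).
After α: (213, 83).
After β⁻: (213, 84).
After α: (209, 82).
After β⁻: (209, 83).
Z = 83 is bismuth.

Bi-209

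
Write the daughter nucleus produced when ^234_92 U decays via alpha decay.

Th-230

Alpha decay: mass number changes by -4, atomic number by -2.
A: 234 − 4 = 230; Z: 92 − 2 = 90.
Z = 90 is thorium, so the daughter is ^230_90 Th.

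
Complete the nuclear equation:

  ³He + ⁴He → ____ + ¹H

Conserve mass number: 3 + 4 = A + 1, so A = 6.
Conserve atomic number: 2 + 2 = Z + 1, so Z = 3.
Z = 3 is lithium, so the species is ⁶Li.

Li-6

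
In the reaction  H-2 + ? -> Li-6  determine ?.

alpha particle

Conserve mass number: 2 + A = 6, so A = 4.
Conserve atomic number: 1 + Z = 3, so Z = 2.
A = 4 and Z = 2 is He-4 — an alpha particle.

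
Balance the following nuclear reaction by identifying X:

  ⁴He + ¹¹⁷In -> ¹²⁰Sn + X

proton

Conserve mass number: 4 + 117 = 120 + A, so A = 1.
Conserve atomic number: 2 + 49 = 50 + Z, so Z = 1.
A = 1 and Z = 1 is ¹H — a proton.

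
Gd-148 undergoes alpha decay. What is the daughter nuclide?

Sm-144

Alpha decay: mass number changes by -4, atomic number by -2.
A: 148 − 4 = 144; Z: 64 − 2 = 62.
Z = 62 is samarium, so the daughter is Sm-144.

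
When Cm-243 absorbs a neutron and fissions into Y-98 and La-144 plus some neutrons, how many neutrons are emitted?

Conserve mass number: 244 = 98 + 144 + k, so k = 244 − 242 = 2.
Check atomic number: 96 = 39 + 57 + 0 = 96. ✓

2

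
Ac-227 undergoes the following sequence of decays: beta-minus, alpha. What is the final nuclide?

Ra-223

Start: (A, Z) = (227, 89).
After β⁻: (227, 90).
After α: (223, 88).
Z = 88 is radium.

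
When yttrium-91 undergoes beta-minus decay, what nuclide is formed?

Beta-minus decay: mass number changes by +0, atomic number by +1.
A: 91 = 91; Z: 39 + 1 = 40.
Z = 40 is zirconium, so the daughter is zirconium-91.

Zr-91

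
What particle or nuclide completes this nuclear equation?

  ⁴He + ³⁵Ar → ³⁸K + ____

Conserve mass number: 4 + 35 = 38 + A, so A = 1.
Conserve atomic number: 2 + 18 = 19 + Z, so Z = 1.
A = 1 and Z = 1 is ¹H — a proton.

proton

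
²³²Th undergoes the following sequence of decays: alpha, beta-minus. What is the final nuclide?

Ac-228

Start: (A, Z) = (232, 90).
After α: (228, 88).
After β⁻: (228, 89).
Z = 89 is actinium.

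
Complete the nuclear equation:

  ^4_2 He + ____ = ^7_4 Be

Conserve mass number: 4 + A = 7, so A = 3.
Conserve atomic number: 2 + Z = 4, so Z = 2.
Z = 2 is helium, so the species is ^3_2 He.

He-3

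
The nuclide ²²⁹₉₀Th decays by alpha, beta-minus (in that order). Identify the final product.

Ac-225

Start: (A, Z) = (229, 90).
After α: (225, 88).
After β⁻: (225, 89).
Z = 89 is actinium.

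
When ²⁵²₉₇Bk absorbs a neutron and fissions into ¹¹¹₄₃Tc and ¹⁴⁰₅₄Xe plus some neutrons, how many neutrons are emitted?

2

Conserve mass number: 253 = 111 + 140 + k, so k = 253 − 251 = 2.
Check atomic number: 97 = 43 + 54 + 0 = 97. ✓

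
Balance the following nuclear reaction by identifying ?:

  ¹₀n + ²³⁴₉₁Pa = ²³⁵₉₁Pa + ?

Conserve mass number: 1 + 234 = 235 + A, so A = 0.
Conserve atomic number: 0 + 91 = 91 + Z, so Z = 0.
A = 0 and Z = 0 is ⁰₀γ — a gamma ray.

gamma ray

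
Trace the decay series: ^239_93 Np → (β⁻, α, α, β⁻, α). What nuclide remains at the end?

Start: (A, Z) = (239, 93).
After β⁻: (239, 94).
After α: (235, 92).
After α: (231, 90).
After β⁻: (231, 91).
After α: (227, 89).
Z = 89 is actinium.

Ac-227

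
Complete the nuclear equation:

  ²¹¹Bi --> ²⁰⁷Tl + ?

alpha particle

Conserve mass number: 211 = 207 + A, so A = 4.
Conserve atomic number: 83 = 81 + Z, so Z = 2.
A = 4 and Z = 2 is ⁴He — an alpha particle.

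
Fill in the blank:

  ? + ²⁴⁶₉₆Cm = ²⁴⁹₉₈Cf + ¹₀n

Conserve mass number: A + 246 = 249 + 1, so A = 4.
Conserve atomic number: Z + 96 = 98 + 0, so Z = 2.
A = 4 and Z = 2 is ⁴₂He — an alpha particle.

alpha particle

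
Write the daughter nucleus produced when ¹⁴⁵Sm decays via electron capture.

Electron capture: mass number changes by +0, atomic number by -1.
A: 145 = 145; Z: 62 − 1 = 61.
Z = 61 is promethium, so the daughter is ¹⁴⁵Pm.

Pm-145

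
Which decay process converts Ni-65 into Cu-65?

beta-minus decay

ΔA = 65 − 65 = 0; ΔZ = 29 − 28 = +1.
A is unchanged and Z rises by 1 — a neutron has become a proton (β⁻ decay).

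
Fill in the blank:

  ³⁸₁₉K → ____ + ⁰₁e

Ar-38

Conserve mass number: 38 = A + 0, so A = 38.
Conserve atomic number: 19 = Z + 1, so Z = 18.
Z = 18 is argon, so the species is ³⁸₁₈Ar.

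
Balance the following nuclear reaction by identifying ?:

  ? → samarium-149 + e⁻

Pm-149

Conserve mass number: A = 149 + 0, so A = 149.
Conserve atomic number: Z = 62 − 1, so Z = 61.
Z = 61 is promethium, so the species is promethium-149.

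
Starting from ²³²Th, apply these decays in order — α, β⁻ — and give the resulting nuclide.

Ac-228

Start: (A, Z) = (232, 90).
After α: (228, 88).
After β⁻: (228, 89).
Z = 89 is actinium.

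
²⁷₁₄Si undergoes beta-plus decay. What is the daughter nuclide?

Al-27

Beta-plus decay: mass number changes by +0, atomic number by -1.
A: 27 = 27; Z: 14 − 1 = 13.
Z = 13 is aluminium, so the daughter is ²⁷₁₃Al.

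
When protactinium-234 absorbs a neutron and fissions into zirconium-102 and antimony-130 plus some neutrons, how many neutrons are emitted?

3

Conserve mass number: 235 = 102 + 130 + k, so k = 235 − 232 = 3.
Check atomic number: 91 = 40 + 51 + 0 = 91. ✓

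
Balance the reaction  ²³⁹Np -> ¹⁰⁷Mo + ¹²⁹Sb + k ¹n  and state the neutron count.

3

Conserve mass number: 239 = 107 + 129 + k, so k = 239 − 236 = 3.
Check atomic number: 93 = 42 + 51 + 0 = 93. ✓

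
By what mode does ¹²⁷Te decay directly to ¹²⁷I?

beta-minus decay

ΔA = 127 − 127 = 0; ΔZ = 53 − 52 = +1.
A is unchanged and Z rises by 1 — a neutron has become a proton (β⁻ decay).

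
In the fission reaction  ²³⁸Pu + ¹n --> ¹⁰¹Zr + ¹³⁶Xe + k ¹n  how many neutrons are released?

2

Conserve mass number: 239 = 101 + 136 + k, so k = 239 − 237 = 2.
Check atomic number: 94 = 40 + 54 + 0 = 94. ✓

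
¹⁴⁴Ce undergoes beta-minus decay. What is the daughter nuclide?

Beta-minus decay: mass number changes by +0, atomic number by +1.
A: 144 = 144; Z: 58 + 1 = 59.
Z = 59 is praseodymium, so the daughter is ¹⁴⁴Pr.

Pr-144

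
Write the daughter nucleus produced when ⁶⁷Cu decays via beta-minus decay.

Beta-minus decay: mass number changes by +0, atomic number by +1.
A: 67 = 67; Z: 29 + 1 = 30.
Z = 30 is zinc, so the daughter is ⁶⁷Zn.

Zn-67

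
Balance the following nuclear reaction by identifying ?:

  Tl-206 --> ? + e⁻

Conserve mass number: 206 = A + 0, so A = 206.
Conserve atomic number: 81 = Z − 1, so Z = 82.
Z = 82 is lead, so the species is Pb-206.

Pb-206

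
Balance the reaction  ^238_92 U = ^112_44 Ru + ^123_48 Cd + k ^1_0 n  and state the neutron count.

Conserve mass number: 238 = 112 + 123 + k, so k = 238 − 235 = 3.
Check atomic number: 92 = 44 + 48 + 0 = 92. ✓

3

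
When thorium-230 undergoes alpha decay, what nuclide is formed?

Ra-226

Alpha decay: mass number changes by -4, atomic number by -2.
A: 230 − 4 = 226; Z: 90 − 2 = 88.
Z = 88 is radium, so the daughter is radium-226.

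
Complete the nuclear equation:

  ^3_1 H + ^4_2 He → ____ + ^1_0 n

Conserve mass number: 3 + 4 = A + 1, so A = 6.
Conserve atomic number: 1 + 2 = Z + 0, so Z = 3.
Z = 3 is lithium, so the species is ^6_3 Li.

Li-6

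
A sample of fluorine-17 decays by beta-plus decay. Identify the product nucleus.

O-17

Beta-plus decay: mass number changes by +0, atomic number by -1.
A: 17 = 17; Z: 9 − 1 = 8.
Z = 8 is oxygen, so the daughter is oxygen-17.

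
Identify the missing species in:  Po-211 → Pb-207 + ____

alpha particle

Conserve mass number: 211 = 207 + A, so A = 4.
Conserve atomic number: 84 = 82 + Z, so Z = 2.
A = 4 and Z = 2 is He-4 — an alpha particle.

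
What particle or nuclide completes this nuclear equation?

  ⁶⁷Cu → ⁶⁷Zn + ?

beta-minus particle

Conserve mass number: 67 = 67 + A, so A = 0.
Conserve atomic number: 29 = 30 + Z, so Z = -1.
A = 0 and Z = -1 is e⁻ — a beta-minus particle.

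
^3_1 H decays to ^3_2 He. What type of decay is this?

ΔA = 3 − 3 = 0; ΔZ = 2 − 1 = +1.
A is unchanged and Z rises by 1 — a neutron has become a proton (β⁻ decay).

beta-minus decay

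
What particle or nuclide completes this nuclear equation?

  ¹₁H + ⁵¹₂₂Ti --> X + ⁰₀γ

Conserve mass number: 1 + 51 = A + 0, so A = 52.
Conserve atomic number: 1 + 22 = Z + 0, so Z = 23.
Z = 23 is vanadium, so the species is ⁵²₂₃V.

V-52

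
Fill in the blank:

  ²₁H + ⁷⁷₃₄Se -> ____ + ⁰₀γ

Conserve mass number: 2 + 77 = A + 0, so A = 79.
Conserve atomic number: 1 + 34 = Z + 0, so Z = 35.
Z = 35 is bromine, so the species is ⁷⁹₃₅Br.

Br-79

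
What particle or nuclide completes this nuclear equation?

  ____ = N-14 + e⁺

O-14

Conserve mass number: A = 14 + 0, so A = 14.
Conserve atomic number: Z = 7 + 1, so Z = 8.
Z = 8 is oxygen, so the species is O-14.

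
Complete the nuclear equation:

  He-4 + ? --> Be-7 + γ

He-3

Conserve mass number: 4 + A = 7 + 0, so A = 3.
Conserve atomic number: 2 + Z = 4 + 0, so Z = 2.
Z = 2 is helium, so the species is He-3.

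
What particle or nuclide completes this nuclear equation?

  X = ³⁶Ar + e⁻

Cl-36

Conserve mass number: A = 36 + 0, so A = 36.
Conserve atomic number: Z = 18 − 1, so Z = 17.
Z = 17 is chlorine, so the species is ³⁶Cl.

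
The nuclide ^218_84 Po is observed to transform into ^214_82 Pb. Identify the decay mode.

ΔA = 214 − 218 = -4; ΔZ = 82 − 84 = -2.
A drops by 4 and Z drops by 2 — the signature of alpha emission.

alpha decay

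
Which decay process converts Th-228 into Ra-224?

ΔA = 224 − 228 = -4; ΔZ = 88 − 90 = -2.
A drops by 4 and Z drops by 2 — the signature of alpha emission.

alpha decay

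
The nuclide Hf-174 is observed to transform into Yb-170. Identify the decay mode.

alpha decay

ΔA = 170 − 174 = -4; ΔZ = 70 − 72 = -2.
A drops by 4 and Z drops by 2 — the signature of alpha emission.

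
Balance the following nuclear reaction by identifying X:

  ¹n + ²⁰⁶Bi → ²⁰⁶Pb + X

Conserve mass number: 1 + 206 = 206 + A, so A = 1.
Conserve atomic number: 0 + 83 = 82 + Z, so Z = 1.
A = 1 and Z = 1 is ¹H — a proton.

proton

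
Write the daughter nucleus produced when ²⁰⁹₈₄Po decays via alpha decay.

Pb-205

Alpha decay: mass number changes by -4, atomic number by -2.
A: 209 − 4 = 205; Z: 84 − 2 = 82.
Z = 82 is lead, so the daughter is ²⁰⁵₈₂Pb.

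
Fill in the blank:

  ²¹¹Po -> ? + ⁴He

Conserve mass number: 211 = A + 4, so A = 207.
Conserve atomic number: 84 = Z + 2, so Z = 82.
Z = 82 is lead, so the species is ²⁰⁷Pb.

Pb-207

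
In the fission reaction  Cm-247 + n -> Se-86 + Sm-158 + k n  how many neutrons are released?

Conserve mass number: 248 = 86 + 158 + k, so k = 248 − 244 = 4.
Check atomic number: 96 = 34 + 62 + 0 = 96. ✓

4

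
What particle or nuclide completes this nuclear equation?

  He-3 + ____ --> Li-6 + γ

triton

Conserve mass number: 3 + A = 6 + 0, so A = 3.
Conserve atomic number: 2 + Z = 3 + 0, so Z = 1.
A = 3 and Z = 1 is H-3 — a triton.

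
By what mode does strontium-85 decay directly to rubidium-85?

beta-plus decay or electron capture

ΔA = 85 − 85 = 0; ΔZ = 37 − 38 = -1.
A is unchanged and Z drops by 1 — a proton has become a neutron (β⁺ emission or electron capture).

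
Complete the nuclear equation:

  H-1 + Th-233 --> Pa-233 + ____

neutron

Conserve mass number: 1 + 233 = 233 + A, so A = 1.
Conserve atomic number: 1 + 90 = 91 + Z, so Z = 0.
A = 1 and Z = 0 is n — a neutron.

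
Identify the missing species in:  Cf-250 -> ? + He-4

Conserve mass number: 250 = A + 4, so A = 246.
Conserve atomic number: 98 = Z + 2, so Z = 96.
Z = 96 is curium, so the species is Cm-246.

Cm-246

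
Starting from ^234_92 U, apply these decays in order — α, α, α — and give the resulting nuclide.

Rn-222

Start: (A, Z) = (234, 92).
After α: (230, 90).
After α: (226, 88).
After α: (222, 86).
Z = 86 is radon.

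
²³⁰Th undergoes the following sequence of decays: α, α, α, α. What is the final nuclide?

Pb-214

Start: (A, Z) = (230, 90).
After α: (226, 88).
After α: (222, 86).
After α: (218, 84).
After α: (214, 82).
Z = 82 is lead.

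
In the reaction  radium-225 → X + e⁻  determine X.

Ac-225

Conserve mass number: 225 = A + 0, so A = 225.
Conserve atomic number: 88 = Z − 1, so Z = 89.
Z = 89 is actinium, so the species is actinium-225.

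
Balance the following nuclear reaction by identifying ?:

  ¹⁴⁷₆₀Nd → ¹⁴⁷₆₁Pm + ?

beta-minus particle

Conserve mass number: 147 = 147 + A, so A = 0.
Conserve atomic number: 60 = 61 + Z, so Z = -1.
A = 0 and Z = -1 is ⁰₋₁e — a beta-minus particle.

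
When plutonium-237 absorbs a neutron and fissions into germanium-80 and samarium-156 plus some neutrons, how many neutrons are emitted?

Conserve mass number: 238 = 80 + 156 + k, so k = 238 − 236 = 2.
Check atomic number: 94 = 32 + 62 + 0 = 94. ✓

2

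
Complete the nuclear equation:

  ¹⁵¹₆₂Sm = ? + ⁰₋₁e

Eu-151

Conserve mass number: 151 = A + 0, so A = 151.
Conserve atomic number: 62 = Z − 1, so Z = 63.
Z = 63 is europium, so the species is ¹⁵¹₆₃Eu.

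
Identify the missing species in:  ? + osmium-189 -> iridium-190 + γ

proton

Conserve mass number: A + 189 = 190 + 0, so A = 1.
Conserve atomic number: Z + 76 = 77 + 0, so Z = 1.
A = 1 and Z = 1 is hydrogen-1 — a proton.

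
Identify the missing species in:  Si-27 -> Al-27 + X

Conserve mass number: 27 = 27 + A, so A = 0.
Conserve atomic number: 14 = 13 + Z, so Z = 1.
A = 0 and Z = 1 is e⁺ — a positron.

positron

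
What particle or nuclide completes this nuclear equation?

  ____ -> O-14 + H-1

Conserve mass number: A = 14 + 1, so A = 15.
Conserve atomic number: Z = 8 + 1, so Z = 9.
Z = 9 is fluorine, so the species is F-15.

F-15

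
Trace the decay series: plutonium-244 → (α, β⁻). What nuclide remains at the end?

Np-240

Start: (A, Z) = (244, 94).
After α: (240, 92).
After β⁻: (240, 93).
Z = 93 is neptunium.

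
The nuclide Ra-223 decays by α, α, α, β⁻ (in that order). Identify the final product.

Bi-211

Start: (A, Z) = (223, 88).
After α: (219, 86).
After α: (215, 84).
After α: (211, 82).
After β⁻: (211, 83).
Z = 83 is bismuth.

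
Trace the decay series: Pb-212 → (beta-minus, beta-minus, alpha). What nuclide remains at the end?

Pb-208

Start: (A, Z) = (212, 82).
After β⁻: (212, 83).
After β⁻: (212, 84).
After α: (208, 82).
Z = 82 is lead.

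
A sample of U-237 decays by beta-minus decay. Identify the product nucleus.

Beta-minus decay: mass number changes by +0, atomic number by +1.
A: 237 = 237; Z: 92 + 1 = 93.
Z = 93 is neptunium, so the daughter is Np-237.

Np-237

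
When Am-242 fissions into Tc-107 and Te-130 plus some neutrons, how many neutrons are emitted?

5

Conserve mass number: 242 = 107 + 130 + k, so k = 242 − 237 = 5.
Check atomic number: 95 = 43 + 52 + 0 = 95. ✓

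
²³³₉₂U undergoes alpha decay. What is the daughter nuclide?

Alpha decay: mass number changes by -4, atomic number by -2.
A: 233 − 4 = 229; Z: 92 − 2 = 90.
Z = 90 is thorium, so the daughter is ²²⁹₉₀Th.

Th-229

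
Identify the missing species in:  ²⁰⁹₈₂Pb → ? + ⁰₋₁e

Bi-209

Conserve mass number: 209 = A + 0, so A = 209.
Conserve atomic number: 82 = Z − 1, so Z = 83.
Z = 83 is bismuth, so the species is ²⁰⁹₈₃Bi.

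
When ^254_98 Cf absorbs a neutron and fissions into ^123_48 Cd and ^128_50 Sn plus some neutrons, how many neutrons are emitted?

Conserve mass number: 255 = 123 + 128 + k, so k = 255 − 251 = 4.
Check atomic number: 98 = 48 + 50 + 0 = 98. ✓

4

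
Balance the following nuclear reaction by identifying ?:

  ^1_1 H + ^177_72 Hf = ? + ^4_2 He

Lu-174

Conserve mass number: 1 + 177 = A + 4, so A = 174.
Conserve atomic number: 1 + 72 = Z + 2, so Z = 71.
Z = 71 is lutetium, so the species is ^174_71 Lu.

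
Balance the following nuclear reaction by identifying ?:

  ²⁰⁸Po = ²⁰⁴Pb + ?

Conserve mass number: 208 = 204 + A, so A = 4.
Conserve atomic number: 84 = 82 + Z, so Z = 2.
A = 4 and Z = 2 is ⁴He — an alpha particle.

alpha particle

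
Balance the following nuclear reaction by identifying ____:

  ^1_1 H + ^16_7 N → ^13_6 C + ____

alpha particle

Conserve mass number: 1 + 16 = 13 + A, so A = 4.
Conserve atomic number: 1 + 7 = 6 + Z, so Z = 2.
A = 4 and Z = 2 is ^4_2 He — an alpha particle.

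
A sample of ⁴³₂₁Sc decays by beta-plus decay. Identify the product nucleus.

Ca-43

Beta-plus decay: mass number changes by +0, atomic number by -1.
A: 43 = 43; Z: 21 − 1 = 20.
Z = 20 is calcium, so the daughter is ⁴³₂₀Ca.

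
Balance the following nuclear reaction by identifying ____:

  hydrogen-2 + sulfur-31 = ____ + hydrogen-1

S-32

Conserve mass number: 2 + 31 = A + 1, so A = 32.
Conserve atomic number: 1 + 16 = Z + 1, so Z = 16.
Z = 16 is sulfur, so the species is sulfur-32.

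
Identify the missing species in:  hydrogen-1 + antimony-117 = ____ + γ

Conserve mass number: 1 + 117 = A + 0, so A = 118.
Conserve atomic number: 1 + 51 = Z + 0, so Z = 52.
Z = 52 is tellurium, so the species is tellurium-118.

Te-118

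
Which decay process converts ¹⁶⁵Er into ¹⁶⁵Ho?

ΔA = 165 − 165 = 0; ΔZ = 67 − 68 = -1.
A is unchanged and Z drops by 1 — a proton has become a neutron (β⁺ emission or electron capture).

beta-plus decay or electron capture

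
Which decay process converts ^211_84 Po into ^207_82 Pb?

ΔA = 207 − 211 = -4; ΔZ = 82 − 84 = -2.
A drops by 4 and Z drops by 2 — the signature of alpha emission.

alpha decay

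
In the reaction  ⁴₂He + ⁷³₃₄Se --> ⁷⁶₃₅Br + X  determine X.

Conserve mass number: 4 + 73 = 76 + A, so A = 1.
Conserve atomic number: 2 + 34 = 35 + Z, so Z = 1.
A = 1 and Z = 1 is ¹₁H — a proton.

proton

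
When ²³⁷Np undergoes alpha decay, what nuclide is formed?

Pa-233

Alpha decay: mass number changes by -4, atomic number by -2.
A: 237 − 4 = 233; Z: 93 − 2 = 91.
Z = 91 is protactinium, so the daughter is ²³³Pa.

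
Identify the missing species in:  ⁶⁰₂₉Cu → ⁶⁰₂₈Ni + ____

positron

Conserve mass number: 60 = 60 + A, so A = 0.
Conserve atomic number: 29 = 28 + Z, so Z = 1.
A = 0 and Z = 1 is ⁰₁e — a positron.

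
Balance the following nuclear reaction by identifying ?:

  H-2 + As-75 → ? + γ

Conserve mass number: 2 + 75 = A + 0, so A = 77.
Conserve atomic number: 1 + 33 = Z + 0, so Z = 34.
Z = 34 is selenium, so the species is Se-77.

Se-77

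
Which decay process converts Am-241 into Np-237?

alpha decay

ΔA = 237 − 241 = -4; ΔZ = 93 − 95 = -2.
A drops by 4 and Z drops by 2 — the signature of alpha emission.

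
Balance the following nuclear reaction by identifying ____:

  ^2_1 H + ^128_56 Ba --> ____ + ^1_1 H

Conserve mass number: 2 + 128 = A + 1, so A = 129.
Conserve atomic number: 1 + 56 = Z + 1, so Z = 56.
Z = 56 is barium, so the species is ^129_56 Ba.

Ba-129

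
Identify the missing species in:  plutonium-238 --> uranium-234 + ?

Conserve mass number: 238 = 234 + A, so A = 4.
Conserve atomic number: 94 = 92 + Z, so Z = 2.
A = 4 and Z = 2 is helium-4 — an alpha particle.

alpha particle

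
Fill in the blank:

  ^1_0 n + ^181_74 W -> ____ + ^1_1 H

Ta-181

Conserve mass number: 1 + 181 = A + 1, so A = 181.
Conserve atomic number: 0 + 74 = Z + 1, so Z = 73.
Z = 73 is tantalum, so the species is ^181_73 Ta.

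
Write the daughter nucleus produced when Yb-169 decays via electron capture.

Tm-169

Electron capture: mass number changes by +0, atomic number by -1.
A: 169 = 169; Z: 70 − 1 = 69.
Z = 69 is thulium, so the daughter is Tm-169.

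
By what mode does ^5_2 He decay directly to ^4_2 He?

neutron emission

ΔA = 4 − 5 = -1; ΔZ = 2 − 2 = +0.
A drops by 1 with Z unchanged — a neutron was emitted.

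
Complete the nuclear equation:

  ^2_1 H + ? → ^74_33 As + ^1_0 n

Ge-73

Conserve mass number: 2 + A = 74 + 1, so A = 73.
Conserve atomic number: 1 + Z = 33 + 0, so Z = 32.
Z = 32 is germanium, so the species is ^73_32 Ge.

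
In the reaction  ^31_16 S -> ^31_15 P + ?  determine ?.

Conserve mass number: 31 = 31 + A, so A = 0.
Conserve atomic number: 16 = 15 + Z, so Z = 1.
A = 0 and Z = 1 is ^0_1 e — a positron.

positron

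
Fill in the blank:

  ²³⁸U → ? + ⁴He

Conserve mass number: 238 = A + 4, so A = 234.
Conserve atomic number: 92 = Z + 2, so Z = 90.
Z = 90 is thorium, so the species is ²³⁴Th.

Th-234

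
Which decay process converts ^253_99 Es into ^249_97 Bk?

ΔA = 249 − 253 = -4; ΔZ = 97 − 99 = -2.
A drops by 4 and Z drops by 2 — the signature of alpha emission.

alpha decay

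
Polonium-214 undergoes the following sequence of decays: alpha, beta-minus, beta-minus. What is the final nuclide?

Po-210

Start: (A, Z) = (214, 84).
After α: (210, 82).
After β⁻: (210, 83).
After β⁻: (210, 84).
Z = 84 is polonium.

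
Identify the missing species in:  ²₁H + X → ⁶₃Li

Conserve mass number: 2 + A = 6, so A = 4.
Conserve atomic number: 1 + Z = 3, so Z = 2.
A = 4 and Z = 2 is ⁴₂He — an alpha particle.

alpha particle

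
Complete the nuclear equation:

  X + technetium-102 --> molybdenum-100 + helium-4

deuteron

Conserve mass number: A + 102 = 100 + 4, so A = 2.
Conserve atomic number: Z + 43 = 42 + 2, so Z = 1.
A = 2 and Z = 1 is hydrogen-2 — a deuteron.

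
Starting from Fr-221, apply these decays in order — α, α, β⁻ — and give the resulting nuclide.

Po-213

Start: (A, Z) = (221, 87).
After α: (217, 85).
After α: (213, 83).
After β⁻: (213, 84).
Z = 84 is polonium.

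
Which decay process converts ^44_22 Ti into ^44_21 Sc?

beta-plus decay or electron capture

ΔA = 44 − 44 = 0; ΔZ = 21 − 22 = -1.
A is unchanged and Z drops by 1 — a proton has become a neutron (β⁺ emission or electron capture).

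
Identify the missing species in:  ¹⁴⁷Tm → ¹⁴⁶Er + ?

Conserve mass number: 147 = 146 + A, so A = 1.
Conserve atomic number: 69 = 68 + Z, so Z = 1.
A = 1 and Z = 1 is ¹H — a proton.

proton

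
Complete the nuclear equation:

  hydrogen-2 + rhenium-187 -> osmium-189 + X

gamma ray

Conserve mass number: 2 + 187 = 189 + A, so A = 0.
Conserve atomic number: 1 + 75 = 76 + Z, so Z = 0.
A = 0 and Z = 0 is γ — a gamma ray.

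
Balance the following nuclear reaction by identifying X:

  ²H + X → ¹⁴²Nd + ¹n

Conserve mass number: 2 + A = 142 + 1, so A = 141.
Conserve atomic number: 1 + Z = 60 + 0, so Z = 59.
Z = 59 is praseodymium, so the species is ¹⁴¹Pr.

Pr-141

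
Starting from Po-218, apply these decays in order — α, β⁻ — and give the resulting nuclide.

Start: (A, Z) = (218, 84).
After α: (214, 82).
After β⁻: (214, 83).
Z = 83 is bismuth.

Bi-214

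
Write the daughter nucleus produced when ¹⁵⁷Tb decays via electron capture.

Gd-157

Electron capture: mass number changes by +0, atomic number by -1.
A: 157 = 157; Z: 65 − 1 = 64.
Z = 64 is gadolinium, so the daughter is ¹⁵⁷Gd.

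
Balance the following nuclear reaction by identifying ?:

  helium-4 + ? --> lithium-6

deuteron

Conserve mass number: 4 + A = 6, so A = 2.
Conserve atomic number: 2 + Z = 3, so Z = 1.
A = 2 and Z = 1 is hydrogen-2 — a deuteron.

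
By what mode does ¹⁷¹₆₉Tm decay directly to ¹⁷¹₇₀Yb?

beta-minus decay

ΔA = 171 − 171 = 0; ΔZ = 70 − 69 = +1.
A is unchanged and Z rises by 1 — a neutron has become a proton (β⁻ decay).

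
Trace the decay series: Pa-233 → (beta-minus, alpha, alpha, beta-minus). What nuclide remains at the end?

Start: (A, Z) = (233, 91).
After β⁻: (233, 92).
After α: (229, 90).
After α: (225, 88).
After β⁻: (225, 89).
Z = 89 is actinium.

Ac-225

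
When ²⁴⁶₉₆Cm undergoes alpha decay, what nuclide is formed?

Pu-242

Alpha decay: mass number changes by -4, atomic number by -2.
A: 246 − 4 = 242; Z: 96 − 2 = 94.
Z = 94 is plutonium, so the daughter is ²⁴²₉₄Pu.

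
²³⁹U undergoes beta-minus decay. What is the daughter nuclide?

Np-239

Beta-minus decay: mass number changes by +0, atomic number by +1.
A: 239 = 239; Z: 92 + 1 = 93.
Z = 93 is neptunium, so the daughter is ²³⁹Np.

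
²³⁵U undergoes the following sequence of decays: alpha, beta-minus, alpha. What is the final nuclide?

Start: (A, Z) = (235, 92).
After α: (231, 90).
After β⁻: (231, 91).
After α: (227, 89).
Z = 89 is actinium.

Ac-227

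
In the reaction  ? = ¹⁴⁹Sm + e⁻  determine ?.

Pm-149

Conserve mass number: A = 149 + 0, so A = 149.
Conserve atomic number: Z = 62 − 1, so Z = 61.
Z = 61 is promethium, so the species is ¹⁴⁹Pm.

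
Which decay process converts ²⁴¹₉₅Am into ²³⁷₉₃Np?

ΔA = 237 − 241 = -4; ΔZ = 93 − 95 = -2.
A drops by 4 and Z drops by 2 — the signature of alpha emission.

alpha decay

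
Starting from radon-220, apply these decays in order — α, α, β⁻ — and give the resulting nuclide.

Bi-212

Start: (A, Z) = (220, 86).
After α: (216, 84).
After α: (212, 82).
After β⁻: (212, 83).
Z = 83 is bismuth.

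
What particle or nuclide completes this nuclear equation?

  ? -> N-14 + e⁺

O-14

Conserve mass number: A = 14 + 0, so A = 14.
Conserve atomic number: Z = 7 + 1, so Z = 8.
Z = 8 is oxygen, so the species is O-14.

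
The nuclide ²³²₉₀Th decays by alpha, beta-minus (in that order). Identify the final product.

Ac-228

Start: (A, Z) = (232, 90).
After α: (228, 88).
After β⁻: (228, 89).
Z = 89 is actinium.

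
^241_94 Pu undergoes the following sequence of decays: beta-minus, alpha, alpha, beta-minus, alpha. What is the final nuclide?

Th-229

Start: (A, Z) = (241, 94).
After β⁻: (241, 95).
After α: (237, 93).
After α: (233, 91).
After β⁻: (233, 92).
After α: (229, 90).
Z = 90 is thorium.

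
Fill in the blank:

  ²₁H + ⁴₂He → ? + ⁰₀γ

Conserve mass number: 2 + 4 = A + 0, so A = 6.
Conserve atomic number: 1 + 2 = Z + 0, so Z = 3.
Z = 3 is lithium, so the species is ⁶₃Li.

Li-6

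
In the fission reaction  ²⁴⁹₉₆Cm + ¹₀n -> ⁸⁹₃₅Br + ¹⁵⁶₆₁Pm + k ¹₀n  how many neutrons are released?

Conserve mass number: 250 = 89 + 156 + k, so k = 250 − 245 = 5.
Check atomic number: 96 = 35 + 61 + 0 = 96. ✓

5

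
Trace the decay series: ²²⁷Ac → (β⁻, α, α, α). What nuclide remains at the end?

Po-215

Start: (A, Z) = (227, 89).
After β⁻: (227, 90).
After α: (223, 88).
After α: (219, 86).
After α: (215, 84).
Z = 84 is polonium.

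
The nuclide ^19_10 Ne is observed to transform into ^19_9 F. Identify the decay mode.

beta-plus decay or electron capture

ΔA = 19 − 19 = 0; ΔZ = 9 − 10 = -1.
A is unchanged and Z drops by 1 — a proton has become a neutron (β⁺ emission or electron capture).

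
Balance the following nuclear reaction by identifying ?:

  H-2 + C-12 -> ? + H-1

C-13

Conserve mass number: 2 + 12 = A + 1, so A = 13.
Conserve atomic number: 1 + 6 = Z + 1, so Z = 6.
Z = 6 is carbon, so the species is C-13.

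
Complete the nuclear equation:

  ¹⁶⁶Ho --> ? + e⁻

Er-166

Conserve mass number: 166 = A + 0, so A = 166.
Conserve atomic number: 67 = Z − 1, so Z = 68.
Z = 68 is erbium, so the species is ¹⁶⁶Er.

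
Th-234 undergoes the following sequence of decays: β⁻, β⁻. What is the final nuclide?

U-234

Start: (A, Z) = (234, 90).
After β⁻: (234, 91).
After β⁻: (234, 92).
Z = 92 is uranium.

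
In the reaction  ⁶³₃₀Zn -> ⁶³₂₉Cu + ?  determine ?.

Conserve mass number: 63 = 63 + A, so A = 0.
Conserve atomic number: 30 = 29 + Z, so Z = 1.
A = 0 and Z = 1 is ⁰₁e — a positron.

positron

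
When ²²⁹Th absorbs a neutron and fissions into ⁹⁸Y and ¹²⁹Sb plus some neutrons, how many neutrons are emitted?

3

Conserve mass number: 230 = 98 + 129 + k, so k = 230 − 227 = 3.
Check atomic number: 90 = 39 + 51 + 0 = 90. ✓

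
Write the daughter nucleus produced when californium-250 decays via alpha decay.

Cm-246

Alpha decay: mass number changes by -4, atomic number by -2.
A: 250 − 4 = 246; Z: 98 − 2 = 96.
Z = 96 is curium, so the daughter is curium-246.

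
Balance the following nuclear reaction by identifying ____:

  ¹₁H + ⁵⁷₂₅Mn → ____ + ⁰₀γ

Fe-58

Conserve mass number: 1 + 57 = A + 0, so A = 58.
Conserve atomic number: 1 + 25 = Z + 0, so Z = 26.
Z = 26 is iron, so the species is ⁵⁸₂₆Fe.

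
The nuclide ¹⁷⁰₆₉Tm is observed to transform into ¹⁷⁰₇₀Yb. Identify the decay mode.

beta-minus decay

ΔA = 170 − 170 = 0; ΔZ = 70 − 69 = +1.
A is unchanged and Z rises by 1 — a neutron has become a proton (β⁻ decay).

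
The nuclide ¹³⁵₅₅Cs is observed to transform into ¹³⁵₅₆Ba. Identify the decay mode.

ΔA = 135 − 135 = 0; ΔZ = 56 − 55 = +1.
A is unchanged and Z rises by 1 — a neutron has become a proton (β⁻ decay).

beta-minus decay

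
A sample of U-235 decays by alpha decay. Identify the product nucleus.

Th-231

Alpha decay: mass number changes by -4, atomic number by -2.
A: 235 − 4 = 231; Z: 92 − 2 = 90.
Z = 90 is thorium, so the daughter is Th-231.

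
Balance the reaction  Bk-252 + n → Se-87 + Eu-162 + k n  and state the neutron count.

Conserve mass number: 253 = 87 + 162 + k, so k = 253 − 249 = 4.
Check atomic number: 97 = 34 + 63 + 0 = 97. ✓

4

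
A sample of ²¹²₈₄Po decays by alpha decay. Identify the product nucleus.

Alpha decay: mass number changes by -4, atomic number by -2.
A: 212 − 4 = 208; Z: 84 − 2 = 82.
Z = 82 is lead, so the daughter is ²⁰⁸₈₂Pb.

Pb-208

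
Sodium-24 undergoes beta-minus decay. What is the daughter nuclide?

Mg-24

Beta-minus decay: mass number changes by +0, atomic number by +1.
A: 24 = 24; Z: 11 + 1 = 12.
Z = 12 is magnesium, so the daughter is magnesium-24.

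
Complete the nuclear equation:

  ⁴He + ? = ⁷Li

triton

Conserve mass number: 4 + A = 7, so A = 3.
Conserve atomic number: 2 + Z = 3, so Z = 1.
A = 3 and Z = 1 is ³H — a triton.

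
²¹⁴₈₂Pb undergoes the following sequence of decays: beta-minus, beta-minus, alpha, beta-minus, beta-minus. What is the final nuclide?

Po-210

Start: (A, Z) = (214, 82).
After β⁻: (214, 83).
After β⁻: (214, 84).
After α: (210, 82).
After β⁻: (210, 83).
After β⁻: (210, 84).
Z = 84 is polonium.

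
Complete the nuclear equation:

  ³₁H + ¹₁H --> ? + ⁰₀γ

Conserve mass number: 3 + 1 = A + 0, so A = 4.
Conserve atomic number: 1 + 1 = Z + 0, so Z = 2.
A = 4 and Z = 2 is ⁴₂He — an alpha particle.

He-4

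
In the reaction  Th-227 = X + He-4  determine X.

Ra-223

Conserve mass number: 227 = A + 4, so A = 223.
Conserve atomic number: 90 = Z + 2, so Z = 88.
Z = 88 is radium, so the species is Ra-223.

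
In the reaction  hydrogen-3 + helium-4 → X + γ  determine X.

Li-7

Conserve mass number: 3 + 4 = A + 0, so A = 7.
Conserve atomic number: 1 + 2 = Z + 0, so Z = 3.
Z = 3 is lithium, so the species is lithium-7.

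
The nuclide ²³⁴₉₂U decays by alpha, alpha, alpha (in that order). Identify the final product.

Rn-222

Start: (A, Z) = (234, 92).
After α: (230, 90).
After α: (226, 88).
After α: (222, 86).
Z = 86 is radon.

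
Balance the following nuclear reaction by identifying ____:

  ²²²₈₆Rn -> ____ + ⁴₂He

Po-218

Conserve mass number: 222 = A + 4, so A = 218.
Conserve atomic number: 86 = Z + 2, so Z = 84.
Z = 84 is polonium, so the species is ²¹⁸₈₄Po.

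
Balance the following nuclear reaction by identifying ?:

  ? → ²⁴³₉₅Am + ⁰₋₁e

Conserve mass number: A = 243 + 0, so A = 243.
Conserve atomic number: Z = 95 − 1, so Z = 94.
Z = 94 is plutonium, so the species is ²⁴³₉₄Pu.

Pu-243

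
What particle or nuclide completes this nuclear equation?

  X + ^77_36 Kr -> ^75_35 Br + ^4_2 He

Conserve mass number: A + 77 = 75 + 4, so A = 2.
Conserve atomic number: Z + 36 = 35 + 2, so Z = 1.
A = 2 and Z = 1 is ^2_1 H — a deuteron.

deuteron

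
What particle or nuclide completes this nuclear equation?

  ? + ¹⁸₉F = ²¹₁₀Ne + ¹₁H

alpha particle

Conserve mass number: A + 18 = 21 + 1, so A = 4.
Conserve atomic number: Z + 9 = 10 + 1, so Z = 2.
A = 4 and Z = 2 is ⁴₂He — an alpha particle.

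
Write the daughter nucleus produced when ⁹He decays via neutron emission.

He-8

Neutron emission: mass number changes by -1, atomic number by +0.
A: 9 − 1 = 8; Z: 2 = 2.
Z = 2 is helium, so the daughter is ⁸He.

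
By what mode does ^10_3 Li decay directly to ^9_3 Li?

ΔA = 9 − 10 = -1; ΔZ = 3 − 3 = +0.
A drops by 1 with Z unchanged — a neutron was emitted.

neutron emission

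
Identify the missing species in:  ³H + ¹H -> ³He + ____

neutron

Conserve mass number: 3 + 1 = 3 + A, so A = 1.
Conserve atomic number: 1 + 1 = 2 + Z, so Z = 0.
A = 1 and Z = 0 is ¹n — a neutron.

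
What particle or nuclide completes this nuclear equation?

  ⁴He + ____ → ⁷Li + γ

Conserve mass number: 4 + A = 7 + 0, so A = 3.
Conserve atomic number: 2 + Z = 3 + 0, so Z = 1.
A = 3 and Z = 1 is ³H — a triton.

triton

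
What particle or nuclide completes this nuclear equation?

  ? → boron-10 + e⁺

C-10

Conserve mass number: A = 10 + 0, so A = 10.
Conserve atomic number: Z = 5 + 1, so Z = 6.
Z = 6 is carbon, so the species is carbon-10.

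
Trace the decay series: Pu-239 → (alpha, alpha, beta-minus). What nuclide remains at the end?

Start: (A, Z) = (239, 94).
After α: (235, 92).
After α: (231, 90).
After β⁻: (231, 91).
Z = 91 is protactinium.

Pa-231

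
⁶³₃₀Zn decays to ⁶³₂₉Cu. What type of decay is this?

beta-plus decay or electron capture

ΔA = 63 − 63 = 0; ΔZ = 29 − 30 = -1.
A is unchanged and Z drops by 1 — a proton has become a neutron (β⁺ emission or electron capture).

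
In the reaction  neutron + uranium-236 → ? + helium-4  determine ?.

Th-233

Conserve mass number: 1 + 236 = A + 4, so A = 233.
Conserve atomic number: 0 + 92 = Z + 2, so Z = 90.
Z = 90 is thorium, so the species is thorium-233.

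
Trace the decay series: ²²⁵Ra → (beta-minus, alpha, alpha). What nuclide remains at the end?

Start: (A, Z) = (225, 88).
After β⁻: (225, 89).
After α: (221, 87).
After α: (217, 85).
Z = 85 is astatine.

At-217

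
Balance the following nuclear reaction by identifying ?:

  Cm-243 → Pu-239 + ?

Conserve mass number: 243 = 239 + A, so A = 4.
Conserve atomic number: 96 = 94 + Z, so Z = 2.
A = 4 and Z = 2 is He-4 — an alpha particle.

alpha particle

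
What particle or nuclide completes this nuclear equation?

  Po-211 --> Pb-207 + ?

Conserve mass number: 211 = 207 + A, so A = 4.
Conserve atomic number: 84 = 82 + Z, so Z = 2.
A = 4 and Z = 2 is He-4 — an alpha particle.

alpha particle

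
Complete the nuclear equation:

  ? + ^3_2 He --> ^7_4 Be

Conserve mass number: A + 3 = 7, so A = 4.
Conserve atomic number: Z + 2 = 4, so Z = 2.
A = 4 and Z = 2 is ^4_2 He — an alpha particle.

alpha particle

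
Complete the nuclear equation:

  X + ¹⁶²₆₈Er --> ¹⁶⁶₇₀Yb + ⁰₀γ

alpha particle

Conserve mass number: A + 162 = 166 + 0, so A = 4.
Conserve atomic number: Z + 68 = 70 + 0, so Z = 2.
A = 4 and Z = 2 is ⁴₂He — an alpha particle.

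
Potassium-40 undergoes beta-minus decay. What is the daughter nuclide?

Ca-40

Beta-minus decay: mass number changes by +0, atomic number by +1.
A: 40 = 40; Z: 19 + 1 = 20.
Z = 20 is calcium, so the daughter is calcium-40.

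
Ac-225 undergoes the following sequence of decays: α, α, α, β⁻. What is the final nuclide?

Start: (A, Z) = (225, 89).
After α: (221, 87).
After α: (217, 85).
After α: (213, 83).
After β⁻: (213, 84).
Z = 84 is polonium.

Po-213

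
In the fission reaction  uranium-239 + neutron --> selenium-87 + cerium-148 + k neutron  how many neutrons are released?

5

Conserve mass number: 240 = 87 + 148 + k, so k = 240 − 235 = 5.
Check atomic number: 92 = 34 + 58 + 0 = 92. ✓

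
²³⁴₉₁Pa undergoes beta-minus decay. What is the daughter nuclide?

Beta-minus decay: mass number changes by +0, atomic number by +1.
A: 234 = 234; Z: 91 + 1 = 92.
Z = 92 is uranium, so the daughter is ²³⁴₉₂U.

U-234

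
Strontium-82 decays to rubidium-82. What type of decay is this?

beta-plus decay or electron capture

ΔA = 82 − 82 = 0; ΔZ = 37 − 38 = -1.
A is unchanged and Z drops by 1 — a proton has become a neutron (β⁺ emission or electron capture).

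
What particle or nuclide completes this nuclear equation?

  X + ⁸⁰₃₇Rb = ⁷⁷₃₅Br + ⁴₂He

neutron

Conserve mass number: A + 80 = 77 + 4, so A = 1.
Conserve atomic number: Z + 37 = 35 + 2, so Z = 0.
A = 1 and Z = 0 is ¹₀n — a neutron.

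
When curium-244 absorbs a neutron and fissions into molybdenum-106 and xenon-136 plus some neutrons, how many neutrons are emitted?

3

Conserve mass number: 245 = 106 + 136 + k, so k = 245 − 242 = 3.
Check atomic number: 96 = 42 + 54 + 0 = 96. ✓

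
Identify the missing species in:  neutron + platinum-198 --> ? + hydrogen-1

Ir-198

Conserve mass number: 1 + 198 = A + 1, so A = 198.
Conserve atomic number: 0 + 78 = Z + 1, so Z = 77.
Z = 77 is iridium, so the species is iridium-198.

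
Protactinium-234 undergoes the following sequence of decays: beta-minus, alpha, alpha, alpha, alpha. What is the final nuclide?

Po-218

Start: (A, Z) = (234, 91).
After β⁻: (234, 92).
After α: (230, 90).
After α: (226, 88).
After α: (222, 86).
After α: (218, 84).
Z = 84 is polonium.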